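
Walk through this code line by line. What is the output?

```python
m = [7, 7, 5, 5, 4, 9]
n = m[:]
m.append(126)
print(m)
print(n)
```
[7, 7, 5, 5, 4, 9, 126]
[7, 7, 5, 5, 4, 9]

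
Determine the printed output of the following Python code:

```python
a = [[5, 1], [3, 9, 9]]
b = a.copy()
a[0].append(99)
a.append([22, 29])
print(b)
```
[[5, 1, 99], [3, 9, 9]]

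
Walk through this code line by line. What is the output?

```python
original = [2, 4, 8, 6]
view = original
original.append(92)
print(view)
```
[2, 4, 8, 6, 92]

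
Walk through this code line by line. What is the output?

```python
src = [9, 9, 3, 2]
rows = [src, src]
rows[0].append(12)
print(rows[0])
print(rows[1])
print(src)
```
[9, 9, 3, 2, 12]
[9, 9, 3, 2, 12]
[9, 9, 3, 2, 12]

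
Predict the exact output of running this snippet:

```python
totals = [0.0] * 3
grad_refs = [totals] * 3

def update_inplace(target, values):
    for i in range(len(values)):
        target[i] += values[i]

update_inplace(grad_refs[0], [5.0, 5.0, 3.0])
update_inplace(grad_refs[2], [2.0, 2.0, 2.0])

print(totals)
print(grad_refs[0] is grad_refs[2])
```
[7.0, 7.0, 5.0]
True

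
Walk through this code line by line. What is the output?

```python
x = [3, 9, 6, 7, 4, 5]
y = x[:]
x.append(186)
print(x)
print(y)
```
[3, 9, 6, 7, 4, 5, 186]
[3, 9, 6, 7, 4, 5]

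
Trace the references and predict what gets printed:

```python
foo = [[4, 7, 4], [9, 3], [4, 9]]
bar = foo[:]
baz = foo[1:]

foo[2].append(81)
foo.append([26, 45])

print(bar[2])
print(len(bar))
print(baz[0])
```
[4, 9, 81]
3
[9, 3]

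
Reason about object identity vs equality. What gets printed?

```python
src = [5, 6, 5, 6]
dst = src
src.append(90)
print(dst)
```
[5, 6, 5, 6, 90]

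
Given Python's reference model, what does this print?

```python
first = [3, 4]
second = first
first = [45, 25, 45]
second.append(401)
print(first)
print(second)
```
[45, 25, 45]
[3, 4, 401]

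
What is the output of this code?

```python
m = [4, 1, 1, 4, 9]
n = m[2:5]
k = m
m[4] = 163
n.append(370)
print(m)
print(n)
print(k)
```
[4, 1, 1, 4, 163]
[1, 4, 9, 370]
[4, 1, 1, 4, 163]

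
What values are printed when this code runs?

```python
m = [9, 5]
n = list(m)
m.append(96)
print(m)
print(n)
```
[9, 5, 96]
[9, 5]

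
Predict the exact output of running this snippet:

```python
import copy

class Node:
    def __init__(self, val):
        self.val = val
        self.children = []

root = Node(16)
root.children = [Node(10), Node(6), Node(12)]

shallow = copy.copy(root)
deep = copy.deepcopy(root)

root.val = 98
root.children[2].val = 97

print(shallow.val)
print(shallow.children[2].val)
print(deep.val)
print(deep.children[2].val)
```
16
97
16
12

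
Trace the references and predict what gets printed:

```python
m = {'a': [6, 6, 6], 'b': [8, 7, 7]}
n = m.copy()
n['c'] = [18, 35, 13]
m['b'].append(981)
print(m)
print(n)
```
{'a': [6, 6, 6], 'b': [8, 7, 7, 981]}
{'a': [6, 6, 6], 'b': [8, 7, 7, 981], 'c': [18, 35, 13]}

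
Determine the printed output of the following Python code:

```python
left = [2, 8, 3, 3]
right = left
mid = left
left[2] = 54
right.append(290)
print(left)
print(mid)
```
[2, 8, 54, 3, 290]
[2, 8, 54, 3, 290]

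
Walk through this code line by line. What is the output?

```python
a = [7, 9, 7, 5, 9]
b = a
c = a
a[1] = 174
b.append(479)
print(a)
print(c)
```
[7, 174, 7, 5, 9, 479]
[7, 174, 7, 5, 9, 479]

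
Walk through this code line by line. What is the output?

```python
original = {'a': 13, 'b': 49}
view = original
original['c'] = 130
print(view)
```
{'a': 13, 'b': 49, 'c': 130}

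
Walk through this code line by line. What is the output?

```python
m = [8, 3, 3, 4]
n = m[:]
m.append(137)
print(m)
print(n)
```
[8, 3, 3, 4, 137]
[8, 3, 3, 4]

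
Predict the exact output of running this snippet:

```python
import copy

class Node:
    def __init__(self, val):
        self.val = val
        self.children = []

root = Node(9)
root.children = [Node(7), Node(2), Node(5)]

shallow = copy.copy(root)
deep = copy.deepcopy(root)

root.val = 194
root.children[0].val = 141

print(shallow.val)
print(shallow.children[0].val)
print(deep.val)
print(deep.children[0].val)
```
9
141
9
7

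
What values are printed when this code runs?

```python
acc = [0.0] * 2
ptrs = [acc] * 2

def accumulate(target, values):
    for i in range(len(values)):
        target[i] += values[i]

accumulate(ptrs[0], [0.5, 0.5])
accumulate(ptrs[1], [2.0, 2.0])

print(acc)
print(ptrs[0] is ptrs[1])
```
[2.5, 2.5]
True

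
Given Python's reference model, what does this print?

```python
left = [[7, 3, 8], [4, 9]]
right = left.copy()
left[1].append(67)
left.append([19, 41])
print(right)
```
[[7, 3, 8], [4, 9, 67]]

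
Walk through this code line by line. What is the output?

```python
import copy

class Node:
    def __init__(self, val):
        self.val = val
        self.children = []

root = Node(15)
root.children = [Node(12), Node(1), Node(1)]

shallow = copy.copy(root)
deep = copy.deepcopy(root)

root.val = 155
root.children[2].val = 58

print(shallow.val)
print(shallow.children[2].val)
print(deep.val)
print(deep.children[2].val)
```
15
58
15
1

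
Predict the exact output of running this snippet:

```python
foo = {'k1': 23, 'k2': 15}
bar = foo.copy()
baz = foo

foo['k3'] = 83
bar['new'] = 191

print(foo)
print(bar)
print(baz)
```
{'k1': 23, 'k2': 15, 'k3': 83}
{'k1': 23, 'k2': 15, 'new': 191}
{'k1': 23, 'k2': 15, 'k3': 83}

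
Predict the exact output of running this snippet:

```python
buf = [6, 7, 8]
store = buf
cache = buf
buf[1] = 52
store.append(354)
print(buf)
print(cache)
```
[6, 52, 8, 354]
[6, 52, 8, 354]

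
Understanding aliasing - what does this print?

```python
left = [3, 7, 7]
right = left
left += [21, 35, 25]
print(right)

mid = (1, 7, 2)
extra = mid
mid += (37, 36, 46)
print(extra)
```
[3, 7, 7, 21, 35, 25]
(1, 7, 2)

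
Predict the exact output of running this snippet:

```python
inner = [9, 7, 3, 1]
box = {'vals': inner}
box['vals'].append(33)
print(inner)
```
[9, 7, 3, 1, 33]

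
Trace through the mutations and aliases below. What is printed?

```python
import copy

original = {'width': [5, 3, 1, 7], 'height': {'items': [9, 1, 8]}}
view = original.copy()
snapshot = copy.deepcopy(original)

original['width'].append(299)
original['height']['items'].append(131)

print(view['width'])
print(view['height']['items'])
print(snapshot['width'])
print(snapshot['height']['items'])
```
[5, 3, 1, 7, 299]
[9, 1, 8, 131]
[5, 3, 1, 7]
[9, 1, 8]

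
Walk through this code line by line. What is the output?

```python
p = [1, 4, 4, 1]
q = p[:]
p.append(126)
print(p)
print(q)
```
[1, 4, 4, 1, 126]
[1, 4, 4, 1]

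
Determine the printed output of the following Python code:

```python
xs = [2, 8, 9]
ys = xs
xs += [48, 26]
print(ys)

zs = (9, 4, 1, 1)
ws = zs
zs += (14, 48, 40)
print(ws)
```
[2, 8, 9, 48, 26]
(9, 4, 1, 1)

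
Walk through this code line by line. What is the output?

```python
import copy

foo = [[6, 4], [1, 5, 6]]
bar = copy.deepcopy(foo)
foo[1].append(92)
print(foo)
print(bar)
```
[[6, 4], [1, 5, 6, 92]]
[[6, 4], [1, 5, 6]]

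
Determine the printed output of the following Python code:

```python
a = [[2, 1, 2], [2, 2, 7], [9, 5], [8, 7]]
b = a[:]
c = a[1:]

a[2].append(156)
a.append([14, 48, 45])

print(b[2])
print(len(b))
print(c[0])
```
[9, 5, 156]
4
[2, 2, 7]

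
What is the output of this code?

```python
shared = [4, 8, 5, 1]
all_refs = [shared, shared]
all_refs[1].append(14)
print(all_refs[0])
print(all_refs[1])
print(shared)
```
[4, 8, 5, 1, 14]
[4, 8, 5, 1, 14]
[4, 8, 5, 1, 14]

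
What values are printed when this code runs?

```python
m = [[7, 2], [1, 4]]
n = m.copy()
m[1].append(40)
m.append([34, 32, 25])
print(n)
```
[[7, 2], [1, 4, 40]]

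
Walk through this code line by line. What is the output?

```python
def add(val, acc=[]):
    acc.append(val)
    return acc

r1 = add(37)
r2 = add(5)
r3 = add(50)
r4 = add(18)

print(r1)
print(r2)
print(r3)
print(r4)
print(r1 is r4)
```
[37, 5, 50, 18]
[37, 5, 50, 18]
[37, 5, 50, 18]
[37, 5, 50, 18]
True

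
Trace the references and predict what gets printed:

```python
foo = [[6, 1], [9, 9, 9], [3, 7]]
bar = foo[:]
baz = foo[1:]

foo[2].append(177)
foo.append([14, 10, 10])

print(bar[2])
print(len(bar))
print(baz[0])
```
[3, 7, 177]
3
[9, 9, 9]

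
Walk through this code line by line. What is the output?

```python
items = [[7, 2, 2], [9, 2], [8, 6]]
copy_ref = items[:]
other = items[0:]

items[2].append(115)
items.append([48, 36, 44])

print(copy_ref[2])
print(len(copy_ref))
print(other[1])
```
[8, 6, 115]
3
[9, 2]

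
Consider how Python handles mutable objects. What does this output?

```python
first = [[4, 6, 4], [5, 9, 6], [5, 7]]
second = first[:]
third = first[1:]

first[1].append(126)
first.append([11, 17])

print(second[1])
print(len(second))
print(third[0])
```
[5, 9, 6, 126]
3
[5, 9, 6, 126]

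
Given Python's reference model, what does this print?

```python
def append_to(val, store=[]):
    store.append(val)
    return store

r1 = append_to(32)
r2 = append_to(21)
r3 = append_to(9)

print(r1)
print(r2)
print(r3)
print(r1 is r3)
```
[32, 21, 9]
[32, 21, 9]
[32, 21, 9]
True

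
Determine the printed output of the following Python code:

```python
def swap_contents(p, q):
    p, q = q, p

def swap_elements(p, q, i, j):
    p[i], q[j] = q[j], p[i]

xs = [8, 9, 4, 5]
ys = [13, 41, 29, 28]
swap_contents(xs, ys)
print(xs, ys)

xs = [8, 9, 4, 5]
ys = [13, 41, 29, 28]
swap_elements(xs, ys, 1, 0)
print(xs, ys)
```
[8, 9, 4, 5] [13, 41, 29, 28]
[8, 13, 4, 5] [9, 41, 29, 28]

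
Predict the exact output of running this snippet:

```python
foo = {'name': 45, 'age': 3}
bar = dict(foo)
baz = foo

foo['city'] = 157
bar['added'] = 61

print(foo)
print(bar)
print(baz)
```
{'name': 45, 'age': 3, 'city': 157}
{'name': 45, 'age': 3, 'added': 61}
{'name': 45, 'age': 3, 'city': 157}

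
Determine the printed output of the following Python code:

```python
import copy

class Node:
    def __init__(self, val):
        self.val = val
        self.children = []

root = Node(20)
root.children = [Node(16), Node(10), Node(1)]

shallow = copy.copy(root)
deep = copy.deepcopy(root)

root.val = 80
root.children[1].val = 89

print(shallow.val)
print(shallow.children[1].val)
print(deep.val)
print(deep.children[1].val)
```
20
89
20
10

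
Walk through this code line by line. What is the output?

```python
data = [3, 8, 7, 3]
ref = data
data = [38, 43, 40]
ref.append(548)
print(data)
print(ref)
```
[38, 43, 40]
[3, 8, 7, 3, 548]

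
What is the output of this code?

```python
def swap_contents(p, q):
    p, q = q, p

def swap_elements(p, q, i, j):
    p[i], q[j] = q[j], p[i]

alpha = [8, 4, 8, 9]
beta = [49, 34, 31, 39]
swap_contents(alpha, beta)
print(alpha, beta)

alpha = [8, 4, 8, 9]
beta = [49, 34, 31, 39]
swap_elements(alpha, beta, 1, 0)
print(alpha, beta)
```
[8, 4, 8, 9] [49, 34, 31, 39]
[8, 49, 8, 9] [4, 34, 31, 39]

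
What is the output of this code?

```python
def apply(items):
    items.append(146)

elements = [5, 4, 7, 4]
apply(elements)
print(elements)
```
[5, 4, 7, 4, 146]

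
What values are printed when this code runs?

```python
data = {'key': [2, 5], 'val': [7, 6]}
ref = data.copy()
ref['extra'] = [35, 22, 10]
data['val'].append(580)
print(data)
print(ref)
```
{'key': [2, 5], 'val': [7, 6, 580]}
{'key': [2, 5], 'val': [7, 6, 580], 'extra': [35, 22, 10]}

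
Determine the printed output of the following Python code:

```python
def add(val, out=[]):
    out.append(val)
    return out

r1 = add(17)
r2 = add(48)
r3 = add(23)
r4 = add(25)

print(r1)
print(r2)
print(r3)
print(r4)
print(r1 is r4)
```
[17, 48, 23, 25]
[17, 48, 23, 25]
[17, 48, 23, 25]
[17, 48, 23, 25]
True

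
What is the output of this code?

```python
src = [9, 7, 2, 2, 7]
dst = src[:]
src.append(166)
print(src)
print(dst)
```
[9, 7, 2, 2, 7, 166]
[9, 7, 2, 2, 7]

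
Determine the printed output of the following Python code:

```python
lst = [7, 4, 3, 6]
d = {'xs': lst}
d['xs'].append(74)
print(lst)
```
[7, 4, 3, 6, 74]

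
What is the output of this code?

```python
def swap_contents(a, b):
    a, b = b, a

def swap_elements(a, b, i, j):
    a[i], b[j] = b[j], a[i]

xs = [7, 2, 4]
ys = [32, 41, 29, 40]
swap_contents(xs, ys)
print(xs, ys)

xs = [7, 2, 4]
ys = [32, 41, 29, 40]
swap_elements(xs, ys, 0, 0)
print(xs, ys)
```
[7, 2, 4] [32, 41, 29, 40]
[32, 2, 4] [7, 41, 29, 40]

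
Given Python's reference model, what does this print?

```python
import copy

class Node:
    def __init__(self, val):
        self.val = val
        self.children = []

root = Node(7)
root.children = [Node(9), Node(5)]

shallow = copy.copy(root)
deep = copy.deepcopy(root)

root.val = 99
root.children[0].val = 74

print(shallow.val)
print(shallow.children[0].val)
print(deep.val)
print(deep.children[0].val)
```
7
74
7
9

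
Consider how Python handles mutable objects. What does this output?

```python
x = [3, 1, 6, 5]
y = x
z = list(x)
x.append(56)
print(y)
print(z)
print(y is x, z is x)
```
[3, 1, 6, 5, 56]
[3, 1, 6, 5]
True False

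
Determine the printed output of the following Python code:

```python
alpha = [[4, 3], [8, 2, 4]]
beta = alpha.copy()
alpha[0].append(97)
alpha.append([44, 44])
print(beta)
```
[[4, 3, 97], [8, 2, 4]]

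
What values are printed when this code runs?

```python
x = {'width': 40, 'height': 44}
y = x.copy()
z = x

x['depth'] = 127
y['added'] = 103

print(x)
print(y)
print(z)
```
{'width': 40, 'height': 44, 'depth': 127}
{'width': 40, 'height': 44, 'added': 103}
{'width': 40, 'height': 44, 'depth': 127}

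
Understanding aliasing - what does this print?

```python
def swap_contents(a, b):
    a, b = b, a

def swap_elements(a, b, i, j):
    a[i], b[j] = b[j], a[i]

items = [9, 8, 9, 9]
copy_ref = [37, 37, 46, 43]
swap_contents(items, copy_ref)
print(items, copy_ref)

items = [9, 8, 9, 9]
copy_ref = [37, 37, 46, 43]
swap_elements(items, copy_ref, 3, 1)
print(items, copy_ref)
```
[9, 8, 9, 9] [37, 37, 46, 43]
[9, 8, 9, 37] [37, 9, 46, 43]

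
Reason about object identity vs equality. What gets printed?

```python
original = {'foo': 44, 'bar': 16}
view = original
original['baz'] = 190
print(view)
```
{'foo': 44, 'bar': 16, 'baz': 190}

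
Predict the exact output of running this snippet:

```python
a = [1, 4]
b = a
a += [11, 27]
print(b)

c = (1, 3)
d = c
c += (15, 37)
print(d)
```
[1, 4, 11, 27]
(1, 3)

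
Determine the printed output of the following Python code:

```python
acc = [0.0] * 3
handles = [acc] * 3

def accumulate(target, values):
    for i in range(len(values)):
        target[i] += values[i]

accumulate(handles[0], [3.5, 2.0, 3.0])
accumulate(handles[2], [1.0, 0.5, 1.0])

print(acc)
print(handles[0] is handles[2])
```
[4.5, 2.5, 4.0]
True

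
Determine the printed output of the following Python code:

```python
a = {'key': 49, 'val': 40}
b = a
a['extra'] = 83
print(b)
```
{'key': 49, 'val': 40, 'extra': 83}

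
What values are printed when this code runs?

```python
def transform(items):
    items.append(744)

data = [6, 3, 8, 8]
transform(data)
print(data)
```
[6, 3, 8, 8, 744]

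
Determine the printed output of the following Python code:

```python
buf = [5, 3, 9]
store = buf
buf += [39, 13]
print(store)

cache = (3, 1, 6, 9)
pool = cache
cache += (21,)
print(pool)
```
[5, 3, 9, 39, 13]
(3, 1, 6, 9)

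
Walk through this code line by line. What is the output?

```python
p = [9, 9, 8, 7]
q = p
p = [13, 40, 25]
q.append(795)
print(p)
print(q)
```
[13, 40, 25]
[9, 9, 8, 7, 795]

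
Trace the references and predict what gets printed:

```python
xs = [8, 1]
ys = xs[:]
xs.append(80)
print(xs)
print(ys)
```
[8, 1, 80]
[8, 1]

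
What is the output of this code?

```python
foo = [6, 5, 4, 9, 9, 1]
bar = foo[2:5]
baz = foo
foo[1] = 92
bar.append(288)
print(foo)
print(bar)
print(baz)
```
[6, 92, 4, 9, 9, 1]
[4, 9, 9, 288]
[6, 92, 4, 9, 9, 1]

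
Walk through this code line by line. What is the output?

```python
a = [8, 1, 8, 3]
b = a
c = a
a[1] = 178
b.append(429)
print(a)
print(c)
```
[8, 178, 8, 3, 429]
[8, 178, 8, 3, 429]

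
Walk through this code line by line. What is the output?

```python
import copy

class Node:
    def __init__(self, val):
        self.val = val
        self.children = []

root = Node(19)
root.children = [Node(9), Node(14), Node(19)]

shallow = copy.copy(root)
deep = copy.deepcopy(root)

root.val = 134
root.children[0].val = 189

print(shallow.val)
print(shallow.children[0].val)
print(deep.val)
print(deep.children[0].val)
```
19
189
19
9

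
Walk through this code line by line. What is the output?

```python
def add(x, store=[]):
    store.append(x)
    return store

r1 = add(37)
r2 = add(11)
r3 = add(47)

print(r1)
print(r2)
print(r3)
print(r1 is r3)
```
[37, 11, 47]
[37, 11, 47]
[37, 11, 47]
True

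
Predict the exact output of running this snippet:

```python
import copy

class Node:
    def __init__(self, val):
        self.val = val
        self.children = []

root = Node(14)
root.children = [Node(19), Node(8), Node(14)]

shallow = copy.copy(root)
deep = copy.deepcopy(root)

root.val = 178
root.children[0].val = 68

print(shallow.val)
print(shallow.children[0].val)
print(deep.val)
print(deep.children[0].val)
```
14
68
14
19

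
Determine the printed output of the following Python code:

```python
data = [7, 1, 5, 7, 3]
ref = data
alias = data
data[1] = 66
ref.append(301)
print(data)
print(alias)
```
[7, 66, 5, 7, 3, 301]
[7, 66, 5, 7, 3, 301]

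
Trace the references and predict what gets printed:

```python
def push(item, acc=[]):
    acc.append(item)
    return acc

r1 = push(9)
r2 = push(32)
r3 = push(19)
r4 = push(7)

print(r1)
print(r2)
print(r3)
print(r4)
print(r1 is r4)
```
[9, 32, 19, 7]
[9, 32, 19, 7]
[9, 32, 19, 7]
[9, 32, 19, 7]
True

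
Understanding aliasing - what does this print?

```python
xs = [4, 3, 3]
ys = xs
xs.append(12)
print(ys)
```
[4, 3, 3, 12]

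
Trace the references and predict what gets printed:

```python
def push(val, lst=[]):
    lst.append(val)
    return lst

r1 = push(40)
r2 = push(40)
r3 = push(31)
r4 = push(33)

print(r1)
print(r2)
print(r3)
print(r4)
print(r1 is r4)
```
[40, 40, 31, 33]
[40, 40, 31, 33]
[40, 40, 31, 33]
[40, 40, 31, 33]
True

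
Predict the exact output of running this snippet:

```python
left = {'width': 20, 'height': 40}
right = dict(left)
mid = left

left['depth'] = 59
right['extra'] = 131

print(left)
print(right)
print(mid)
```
{'width': 20, 'height': 40, 'depth': 59}
{'width': 20, 'height': 40, 'extra': 131}
{'width': 20, 'height': 40, 'depth': 59}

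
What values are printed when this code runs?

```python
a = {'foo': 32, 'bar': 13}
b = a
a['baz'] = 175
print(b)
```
{'foo': 32, 'bar': 13, 'baz': 175}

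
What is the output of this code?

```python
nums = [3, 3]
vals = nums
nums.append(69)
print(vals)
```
[3, 3, 69]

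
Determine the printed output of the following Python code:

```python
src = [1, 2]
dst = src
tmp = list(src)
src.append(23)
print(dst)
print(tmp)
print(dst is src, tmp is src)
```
[1, 2, 23]
[1, 2]
True False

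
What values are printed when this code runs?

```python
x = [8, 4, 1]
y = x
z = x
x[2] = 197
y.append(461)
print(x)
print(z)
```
[8, 4, 197, 461]
[8, 4, 197, 461]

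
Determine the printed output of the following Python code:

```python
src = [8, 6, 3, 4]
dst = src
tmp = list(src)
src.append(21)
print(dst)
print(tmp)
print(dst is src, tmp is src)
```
[8, 6, 3, 4, 21]
[8, 6, 3, 4]
True False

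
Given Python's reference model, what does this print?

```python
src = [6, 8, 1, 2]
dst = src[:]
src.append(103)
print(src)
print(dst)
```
[6, 8, 1, 2, 103]
[6, 8, 1, 2]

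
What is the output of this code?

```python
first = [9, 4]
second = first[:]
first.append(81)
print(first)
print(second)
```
[9, 4, 81]
[9, 4]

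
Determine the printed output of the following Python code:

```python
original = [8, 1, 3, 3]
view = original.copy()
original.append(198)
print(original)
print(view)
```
[8, 1, 3, 3, 198]
[8, 1, 3, 3]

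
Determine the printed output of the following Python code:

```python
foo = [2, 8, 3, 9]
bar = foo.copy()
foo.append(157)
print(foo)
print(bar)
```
[2, 8, 3, 9, 157]
[2, 8, 3, 9]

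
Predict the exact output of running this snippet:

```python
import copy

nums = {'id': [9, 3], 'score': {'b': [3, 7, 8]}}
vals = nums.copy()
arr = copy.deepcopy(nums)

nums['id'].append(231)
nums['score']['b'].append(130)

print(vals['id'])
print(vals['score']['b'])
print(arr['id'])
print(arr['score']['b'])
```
[9, 3, 231]
[3, 7, 8, 130]
[9, 3]
[3, 7, 8]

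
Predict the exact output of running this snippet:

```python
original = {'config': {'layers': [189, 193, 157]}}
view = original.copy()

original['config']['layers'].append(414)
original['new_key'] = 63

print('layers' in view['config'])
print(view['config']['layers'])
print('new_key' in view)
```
True
[189, 193, 157, 414]
False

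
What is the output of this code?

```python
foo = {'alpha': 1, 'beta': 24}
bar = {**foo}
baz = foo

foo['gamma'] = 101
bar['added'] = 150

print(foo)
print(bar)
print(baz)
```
{'alpha': 1, 'beta': 24, 'gamma': 101}
{'alpha': 1, 'beta': 24, 'added': 150}
{'alpha': 1, 'beta': 24, 'gamma': 101}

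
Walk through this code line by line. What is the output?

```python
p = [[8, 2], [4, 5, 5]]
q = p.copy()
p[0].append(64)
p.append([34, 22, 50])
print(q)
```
[[8, 2, 64], [4, 5, 5]]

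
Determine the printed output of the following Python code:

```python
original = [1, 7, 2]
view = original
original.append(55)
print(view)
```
[1, 7, 2, 55]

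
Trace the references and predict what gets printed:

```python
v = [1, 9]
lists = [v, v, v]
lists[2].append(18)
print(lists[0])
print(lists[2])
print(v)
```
[1, 9, 18]
[1, 9, 18]
[1, 9, 18]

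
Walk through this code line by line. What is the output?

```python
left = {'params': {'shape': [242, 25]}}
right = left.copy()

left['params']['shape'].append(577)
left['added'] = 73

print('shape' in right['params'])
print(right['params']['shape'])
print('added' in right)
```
True
[242, 25, 577]
False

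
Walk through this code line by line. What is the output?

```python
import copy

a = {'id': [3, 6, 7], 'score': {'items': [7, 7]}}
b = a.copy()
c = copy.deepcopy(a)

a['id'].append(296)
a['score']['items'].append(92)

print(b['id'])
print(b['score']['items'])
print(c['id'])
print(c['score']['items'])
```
[3, 6, 7, 296]
[7, 7, 92]
[3, 6, 7]
[7, 7]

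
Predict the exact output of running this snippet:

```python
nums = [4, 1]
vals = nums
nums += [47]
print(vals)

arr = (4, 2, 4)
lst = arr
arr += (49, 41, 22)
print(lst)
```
[4, 1, 47]
(4, 2, 4)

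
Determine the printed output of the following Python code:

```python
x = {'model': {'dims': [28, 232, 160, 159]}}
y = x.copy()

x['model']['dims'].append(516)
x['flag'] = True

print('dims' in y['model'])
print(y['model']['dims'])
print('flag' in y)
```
True
[28, 232, 160, 159, 516]
False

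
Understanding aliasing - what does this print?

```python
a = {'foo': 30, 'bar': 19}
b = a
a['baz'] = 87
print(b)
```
{'foo': 30, 'bar': 19, 'baz': 87}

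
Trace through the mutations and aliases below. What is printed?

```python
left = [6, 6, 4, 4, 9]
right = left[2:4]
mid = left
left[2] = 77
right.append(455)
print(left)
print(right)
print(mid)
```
[6, 6, 77, 4, 9]
[4, 4, 455]
[6, 6, 77, 4, 9]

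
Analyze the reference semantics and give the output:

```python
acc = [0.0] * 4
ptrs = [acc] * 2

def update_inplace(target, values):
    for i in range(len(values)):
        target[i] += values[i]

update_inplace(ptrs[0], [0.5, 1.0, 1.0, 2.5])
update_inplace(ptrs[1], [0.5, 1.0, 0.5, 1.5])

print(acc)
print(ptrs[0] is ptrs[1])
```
[1.0, 2.0, 1.5, 4.0]
True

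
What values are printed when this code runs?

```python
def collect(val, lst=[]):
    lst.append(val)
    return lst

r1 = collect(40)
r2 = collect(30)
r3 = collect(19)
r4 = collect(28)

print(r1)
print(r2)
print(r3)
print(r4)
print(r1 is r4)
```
[40, 30, 19, 28]
[40, 30, 19, 28]
[40, 30, 19, 28]
[40, 30, 19, 28]
True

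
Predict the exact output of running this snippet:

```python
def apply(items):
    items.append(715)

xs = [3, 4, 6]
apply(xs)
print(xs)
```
[3, 4, 6, 715]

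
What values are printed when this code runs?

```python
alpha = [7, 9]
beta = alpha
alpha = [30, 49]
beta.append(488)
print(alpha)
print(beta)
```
[30, 49]
[7, 9, 488]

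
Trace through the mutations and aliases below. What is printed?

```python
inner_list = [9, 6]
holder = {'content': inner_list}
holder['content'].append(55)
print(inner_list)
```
[9, 6, 55]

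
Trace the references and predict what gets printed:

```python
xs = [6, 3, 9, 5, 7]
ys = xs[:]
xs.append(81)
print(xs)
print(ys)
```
[6, 3, 9, 5, 7, 81]
[6, 3, 9, 5, 7]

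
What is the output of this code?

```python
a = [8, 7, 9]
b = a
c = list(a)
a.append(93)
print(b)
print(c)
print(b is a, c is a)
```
[8, 7, 9, 93]
[8, 7, 9]
True False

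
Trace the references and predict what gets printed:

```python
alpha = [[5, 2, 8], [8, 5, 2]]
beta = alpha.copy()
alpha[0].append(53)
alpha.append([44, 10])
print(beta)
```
[[5, 2, 8, 53], [8, 5, 2]]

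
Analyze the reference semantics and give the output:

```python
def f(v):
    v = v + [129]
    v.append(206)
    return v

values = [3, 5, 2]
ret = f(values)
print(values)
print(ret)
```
[3, 5, 2]
[3, 5, 2, 129, 206]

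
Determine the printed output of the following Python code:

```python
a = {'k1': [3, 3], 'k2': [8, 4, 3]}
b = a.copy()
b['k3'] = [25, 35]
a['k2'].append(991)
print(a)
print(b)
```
{'k1': [3, 3], 'k2': [8, 4, 3, 991]}
{'k1': [3, 3], 'k2': [8, 4, 3, 991], 'k3': [25, 35]}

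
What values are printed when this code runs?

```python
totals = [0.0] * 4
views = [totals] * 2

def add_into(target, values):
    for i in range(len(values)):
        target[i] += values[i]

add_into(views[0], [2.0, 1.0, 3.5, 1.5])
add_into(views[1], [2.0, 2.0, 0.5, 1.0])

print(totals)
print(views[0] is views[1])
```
[4.0, 3.0, 4.0, 2.5]
True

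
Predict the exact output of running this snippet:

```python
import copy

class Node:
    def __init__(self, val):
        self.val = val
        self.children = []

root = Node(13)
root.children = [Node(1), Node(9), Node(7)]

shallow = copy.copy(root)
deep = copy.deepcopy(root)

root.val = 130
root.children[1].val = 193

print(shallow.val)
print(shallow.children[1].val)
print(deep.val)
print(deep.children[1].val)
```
13
193
13
9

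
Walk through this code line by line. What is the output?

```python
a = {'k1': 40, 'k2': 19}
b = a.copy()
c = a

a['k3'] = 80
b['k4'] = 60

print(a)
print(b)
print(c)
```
{'k1': 40, 'k2': 19, 'k3': 80}
{'k1': 40, 'k2': 19, 'k4': 60}
{'k1': 40, 'k2': 19, 'k3': 80}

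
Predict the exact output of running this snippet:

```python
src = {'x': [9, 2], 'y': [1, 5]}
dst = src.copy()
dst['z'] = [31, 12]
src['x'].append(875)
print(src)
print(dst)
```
{'x': [9, 2, 875], 'y': [1, 5]}
{'x': [9, 2, 875], 'y': [1, 5], 'z': [31, 12]}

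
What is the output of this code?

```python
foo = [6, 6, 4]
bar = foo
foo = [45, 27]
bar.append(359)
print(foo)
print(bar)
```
[45, 27]
[6, 6, 4, 359]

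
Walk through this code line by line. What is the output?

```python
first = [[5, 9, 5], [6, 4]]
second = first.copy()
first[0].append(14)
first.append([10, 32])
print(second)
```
[[5, 9, 5, 14], [6, 4]]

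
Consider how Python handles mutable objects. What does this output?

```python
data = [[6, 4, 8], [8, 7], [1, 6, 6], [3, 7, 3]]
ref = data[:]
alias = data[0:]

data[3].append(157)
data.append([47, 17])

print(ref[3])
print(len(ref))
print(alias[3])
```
[3, 7, 3, 157]
4
[3, 7, 3, 157]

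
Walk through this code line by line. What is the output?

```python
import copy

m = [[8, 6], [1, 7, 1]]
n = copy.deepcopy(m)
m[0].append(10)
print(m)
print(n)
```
[[8, 6, 10], [1, 7, 1]]
[[8, 6], [1, 7, 1]]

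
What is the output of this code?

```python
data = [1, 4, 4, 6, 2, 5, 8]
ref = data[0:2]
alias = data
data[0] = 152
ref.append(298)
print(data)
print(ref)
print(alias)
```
[152, 4, 4, 6, 2, 5, 8]
[1, 4, 298]
[152, 4, 4, 6, 2, 5, 8]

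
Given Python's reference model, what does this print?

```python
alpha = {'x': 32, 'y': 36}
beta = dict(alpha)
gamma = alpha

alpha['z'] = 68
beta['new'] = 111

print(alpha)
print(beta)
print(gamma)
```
{'x': 32, 'y': 36, 'z': 68}
{'x': 32, 'y': 36, 'new': 111}
{'x': 32, 'y': 36, 'z': 68}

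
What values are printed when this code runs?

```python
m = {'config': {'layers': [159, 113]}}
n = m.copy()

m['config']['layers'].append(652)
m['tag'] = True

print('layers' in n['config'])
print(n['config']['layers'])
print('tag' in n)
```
True
[159, 113, 652]
False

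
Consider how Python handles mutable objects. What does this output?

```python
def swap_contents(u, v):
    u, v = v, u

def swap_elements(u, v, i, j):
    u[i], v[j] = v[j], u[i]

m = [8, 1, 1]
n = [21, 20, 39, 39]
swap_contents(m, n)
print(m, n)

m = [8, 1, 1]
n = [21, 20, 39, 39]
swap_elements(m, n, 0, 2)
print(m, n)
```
[8, 1, 1] [21, 20, 39, 39]
[39, 1, 1] [21, 20, 8, 39]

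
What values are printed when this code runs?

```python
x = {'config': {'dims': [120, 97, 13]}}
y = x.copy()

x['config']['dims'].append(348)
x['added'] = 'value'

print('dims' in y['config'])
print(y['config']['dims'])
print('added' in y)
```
True
[120, 97, 13, 348]
False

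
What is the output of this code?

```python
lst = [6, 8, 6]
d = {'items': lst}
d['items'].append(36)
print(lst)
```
[6, 8, 6, 36]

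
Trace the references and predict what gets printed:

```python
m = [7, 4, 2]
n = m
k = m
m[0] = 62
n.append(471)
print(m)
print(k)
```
[62, 4, 2, 471]
[62, 4, 2, 471]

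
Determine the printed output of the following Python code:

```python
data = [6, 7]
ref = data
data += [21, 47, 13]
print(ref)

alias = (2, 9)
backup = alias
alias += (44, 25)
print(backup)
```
[6, 7, 21, 47, 13]
(2, 9)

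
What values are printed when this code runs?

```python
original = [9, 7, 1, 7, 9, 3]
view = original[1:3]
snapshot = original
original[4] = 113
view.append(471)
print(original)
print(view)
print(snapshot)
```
[9, 7, 1, 7, 113, 3]
[7, 1, 471]
[9, 7, 1, 7, 113, 3]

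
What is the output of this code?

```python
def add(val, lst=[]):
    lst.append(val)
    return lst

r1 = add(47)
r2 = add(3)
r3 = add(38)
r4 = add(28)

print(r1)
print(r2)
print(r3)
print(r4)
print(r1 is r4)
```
[47, 3, 38, 28]
[47, 3, 38, 28]
[47, 3, 38, 28]
[47, 3, 38, 28]
True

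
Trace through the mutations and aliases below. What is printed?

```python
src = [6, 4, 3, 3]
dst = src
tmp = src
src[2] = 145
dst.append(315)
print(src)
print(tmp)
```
[6, 4, 145, 3, 315]
[6, 4, 145, 3, 315]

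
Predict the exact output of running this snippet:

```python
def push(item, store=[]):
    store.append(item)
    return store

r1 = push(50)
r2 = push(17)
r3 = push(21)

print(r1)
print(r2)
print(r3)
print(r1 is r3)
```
[50, 17, 21]
[50, 17, 21]
[50, 17, 21]
True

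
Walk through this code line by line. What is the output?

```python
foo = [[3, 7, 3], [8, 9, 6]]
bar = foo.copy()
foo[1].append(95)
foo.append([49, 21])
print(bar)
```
[[3, 7, 3], [8, 9, 6, 95]]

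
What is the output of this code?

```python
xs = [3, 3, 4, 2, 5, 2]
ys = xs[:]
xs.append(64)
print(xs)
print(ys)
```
[3, 3, 4, 2, 5, 2, 64]
[3, 3, 4, 2, 5, 2]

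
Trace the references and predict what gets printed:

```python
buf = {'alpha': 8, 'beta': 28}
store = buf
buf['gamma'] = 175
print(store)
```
{'alpha': 8, 'beta': 28, 'gamma': 175}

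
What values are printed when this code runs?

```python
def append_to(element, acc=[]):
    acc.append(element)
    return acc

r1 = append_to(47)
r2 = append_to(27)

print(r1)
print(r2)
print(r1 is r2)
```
[47, 27]
[47, 27]
True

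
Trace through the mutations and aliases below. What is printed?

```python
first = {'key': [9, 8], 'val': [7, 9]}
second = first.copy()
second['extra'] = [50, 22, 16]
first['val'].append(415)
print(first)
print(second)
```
{'key': [9, 8], 'val': [7, 9, 415]}
{'key': [9, 8], 'val': [7, 9, 415], 'extra': [50, 22, 16]}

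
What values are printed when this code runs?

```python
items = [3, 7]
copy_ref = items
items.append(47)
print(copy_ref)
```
[3, 7, 47]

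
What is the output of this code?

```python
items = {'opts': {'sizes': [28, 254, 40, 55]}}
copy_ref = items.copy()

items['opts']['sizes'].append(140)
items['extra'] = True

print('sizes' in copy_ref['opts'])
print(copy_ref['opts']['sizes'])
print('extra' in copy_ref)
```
True
[28, 254, 40, 55, 140]
False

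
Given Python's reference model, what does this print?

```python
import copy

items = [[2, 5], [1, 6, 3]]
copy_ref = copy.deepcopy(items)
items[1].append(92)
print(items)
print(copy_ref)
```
[[2, 5], [1, 6, 3, 92]]
[[2, 5], [1, 6, 3]]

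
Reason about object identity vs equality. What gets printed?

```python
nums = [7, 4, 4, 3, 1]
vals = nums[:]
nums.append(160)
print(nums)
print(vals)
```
[7, 4, 4, 3, 1, 160]
[7, 4, 4, 3, 1]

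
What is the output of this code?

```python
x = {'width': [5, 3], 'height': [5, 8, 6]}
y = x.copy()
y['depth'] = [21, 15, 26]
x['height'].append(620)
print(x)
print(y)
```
{'width': [5, 3], 'height': [5, 8, 6, 620]}
{'width': [5, 3], 'height': [5, 8, 6, 620], 'depth': [21, 15, 26]}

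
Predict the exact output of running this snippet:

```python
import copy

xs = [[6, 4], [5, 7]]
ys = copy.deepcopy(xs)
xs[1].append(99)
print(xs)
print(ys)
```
[[6, 4], [5, 7, 99]]
[[6, 4], [5, 7]]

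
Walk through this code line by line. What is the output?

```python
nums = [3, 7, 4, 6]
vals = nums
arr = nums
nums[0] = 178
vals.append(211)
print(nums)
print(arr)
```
[178, 7, 4, 6, 211]
[178, 7, 4, 6, 211]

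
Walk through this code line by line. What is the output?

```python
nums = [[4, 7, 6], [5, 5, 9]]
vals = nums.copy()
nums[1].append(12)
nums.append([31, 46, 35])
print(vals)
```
[[4, 7, 6], [5, 5, 9, 12]]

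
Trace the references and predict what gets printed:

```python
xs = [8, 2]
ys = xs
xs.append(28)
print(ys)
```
[8, 2, 28]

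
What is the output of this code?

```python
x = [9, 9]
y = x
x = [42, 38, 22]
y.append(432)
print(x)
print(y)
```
[42, 38, 22]
[9, 9, 432]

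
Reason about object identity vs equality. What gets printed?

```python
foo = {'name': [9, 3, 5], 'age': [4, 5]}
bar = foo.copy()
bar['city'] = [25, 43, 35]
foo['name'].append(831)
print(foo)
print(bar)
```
{'name': [9, 3, 5, 831], 'age': [4, 5]}
{'name': [9, 3, 5, 831], 'age': [4, 5], 'city': [25, 43, 35]}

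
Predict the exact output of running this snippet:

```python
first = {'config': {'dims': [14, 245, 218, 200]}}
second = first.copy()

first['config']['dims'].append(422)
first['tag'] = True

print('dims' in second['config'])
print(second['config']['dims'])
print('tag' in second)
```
True
[14, 245, 218, 200, 422]
False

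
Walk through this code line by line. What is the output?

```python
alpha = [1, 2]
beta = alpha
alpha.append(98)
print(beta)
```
[1, 2, 98]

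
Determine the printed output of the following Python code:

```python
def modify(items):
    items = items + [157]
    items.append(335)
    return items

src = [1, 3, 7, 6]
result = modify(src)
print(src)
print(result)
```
[1, 3, 7, 6]
[1, 3, 7, 6, 157, 335]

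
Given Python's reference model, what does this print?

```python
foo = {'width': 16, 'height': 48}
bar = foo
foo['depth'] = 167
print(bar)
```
{'width': 16, 'height': 48, 'depth': 167}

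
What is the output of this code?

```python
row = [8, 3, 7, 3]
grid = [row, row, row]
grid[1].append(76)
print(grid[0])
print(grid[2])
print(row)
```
[8, 3, 7, 3, 76]
[8, 3, 7, 3, 76]
[8, 3, 7, 3, 76]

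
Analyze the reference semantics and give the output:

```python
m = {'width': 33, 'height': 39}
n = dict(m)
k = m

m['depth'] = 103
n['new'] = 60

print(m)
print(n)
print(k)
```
{'width': 33, 'height': 39, 'depth': 103}
{'width': 33, 'height': 39, 'new': 60}
{'width': 33, 'height': 39, 'depth': 103}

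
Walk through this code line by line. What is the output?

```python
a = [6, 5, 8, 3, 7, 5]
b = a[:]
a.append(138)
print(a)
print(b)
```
[6, 5, 8, 3, 7, 5, 138]
[6, 5, 8, 3, 7, 5]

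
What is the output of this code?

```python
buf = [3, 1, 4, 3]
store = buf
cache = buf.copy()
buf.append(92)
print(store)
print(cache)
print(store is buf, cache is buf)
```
[3, 1, 4, 3, 92]
[3, 1, 4, 3]
True False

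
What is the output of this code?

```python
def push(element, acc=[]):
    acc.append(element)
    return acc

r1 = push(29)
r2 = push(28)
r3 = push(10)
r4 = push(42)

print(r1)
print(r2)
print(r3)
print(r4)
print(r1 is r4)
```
[29, 28, 10, 42]
[29, 28, 10, 42]
[29, 28, 10, 42]
[29, 28, 10, 42]
True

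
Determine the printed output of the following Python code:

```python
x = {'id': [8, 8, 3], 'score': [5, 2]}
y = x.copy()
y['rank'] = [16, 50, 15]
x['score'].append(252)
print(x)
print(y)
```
{'id': [8, 8, 3], 'score': [5, 2, 252]}
{'id': [8, 8, 3], 'score': [5, 2, 252], 'rank': [16, 50, 15]}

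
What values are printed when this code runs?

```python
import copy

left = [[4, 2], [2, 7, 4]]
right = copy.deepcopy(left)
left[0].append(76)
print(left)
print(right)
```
[[4, 2, 76], [2, 7, 4]]
[[4, 2], [2, 7, 4]]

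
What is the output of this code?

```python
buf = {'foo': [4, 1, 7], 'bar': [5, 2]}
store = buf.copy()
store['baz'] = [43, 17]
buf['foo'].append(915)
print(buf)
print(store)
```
{'foo': [4, 1, 7, 915], 'bar': [5, 2]}
{'foo': [4, 1, 7, 915], 'bar': [5, 2], 'baz': [43, 17]}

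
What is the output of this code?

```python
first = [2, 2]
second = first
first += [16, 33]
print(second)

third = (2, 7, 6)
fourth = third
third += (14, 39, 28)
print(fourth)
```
[2, 2, 16, 33]
(2, 7, 6)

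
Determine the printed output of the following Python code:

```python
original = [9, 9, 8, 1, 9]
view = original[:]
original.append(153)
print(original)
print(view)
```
[9, 9, 8, 1, 9, 153]
[9, 9, 8, 1, 9]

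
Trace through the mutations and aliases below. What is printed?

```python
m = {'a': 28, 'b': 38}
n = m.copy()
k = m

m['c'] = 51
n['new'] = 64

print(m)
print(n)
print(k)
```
{'a': 28, 'b': 38, 'c': 51}
{'a': 28, 'b': 38, 'new': 64}
{'a': 28, 'b': 38, 'c': 51}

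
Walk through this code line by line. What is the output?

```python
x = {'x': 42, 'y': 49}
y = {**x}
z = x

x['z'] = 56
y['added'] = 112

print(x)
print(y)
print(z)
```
{'x': 42, 'y': 49, 'z': 56}
{'x': 42, 'y': 49, 'added': 112}
{'x': 42, 'y': 49, 'z': 56}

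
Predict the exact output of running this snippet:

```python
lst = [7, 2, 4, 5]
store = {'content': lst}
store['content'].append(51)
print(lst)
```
[7, 2, 4, 5, 51]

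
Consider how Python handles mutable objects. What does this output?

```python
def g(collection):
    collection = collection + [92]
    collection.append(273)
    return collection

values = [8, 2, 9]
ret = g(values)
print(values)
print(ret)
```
[8, 2, 9]
[8, 2, 9, 92, 273]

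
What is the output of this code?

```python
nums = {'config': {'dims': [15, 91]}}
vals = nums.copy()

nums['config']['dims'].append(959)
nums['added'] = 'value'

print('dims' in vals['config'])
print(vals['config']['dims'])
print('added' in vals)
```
True
[15, 91, 959]
False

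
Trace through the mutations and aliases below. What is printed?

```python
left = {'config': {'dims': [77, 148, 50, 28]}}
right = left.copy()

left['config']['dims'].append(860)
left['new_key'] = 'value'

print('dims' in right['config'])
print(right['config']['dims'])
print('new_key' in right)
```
True
[77, 148, 50, 28, 860]
False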